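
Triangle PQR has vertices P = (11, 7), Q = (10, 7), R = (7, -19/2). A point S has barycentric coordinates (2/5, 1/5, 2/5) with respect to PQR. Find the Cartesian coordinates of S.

S = (2/5)·P + (1/5)·Q + (2/5)·R.
x-coordinate: (2/5)·11 + (1/5)·10 + (2/5)·7 = 46/5.
y-coordinate: (2/5)·7 + (1/5)·7 + (2/5)·(-19/2) = 2/5.

(46/5, 2/5)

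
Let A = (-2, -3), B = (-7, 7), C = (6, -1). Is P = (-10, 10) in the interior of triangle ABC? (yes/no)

no

Barycentric coordinates of P: (-1/6, 4/3, -1/6).
The three coordinates are negative, positive, negative; a point is interior exactly when all three are positive.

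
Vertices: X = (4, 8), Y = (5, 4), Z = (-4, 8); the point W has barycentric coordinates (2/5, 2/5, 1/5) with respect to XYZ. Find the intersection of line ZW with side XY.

Line ZW meets XY where the Z-coordinate vanishes; zeroing W's Z-weight and renormalizing leaves X, Y-weights 2/5 : 2/5 → (1/2, 1/2).
So V = (1/2)·X + (1/2)·Y = (9/2, 6).

(9/2, 6)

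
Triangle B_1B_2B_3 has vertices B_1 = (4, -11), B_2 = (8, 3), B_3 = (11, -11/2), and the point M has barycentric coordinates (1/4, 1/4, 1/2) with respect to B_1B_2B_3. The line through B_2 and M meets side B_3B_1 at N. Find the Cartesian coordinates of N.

(26/3, -22/3)

Line B_2M meets B_3B_1 where the B_2-coordinate vanishes; zeroing M's B_2-weight and renormalizing leaves B_3, B_1-weights 1/2 : 1/4 → (2/3, 1/3).
So N = (2/3)·B_3 + (1/3)·B_1 = (26/3, -22/3).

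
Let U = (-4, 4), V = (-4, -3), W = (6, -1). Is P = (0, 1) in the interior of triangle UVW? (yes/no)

Barycentric coordinates of P: (16/35, 1/7, 2/5).
The three coordinates are positive, positive, positive; a point is interior exactly when all three are positive.

yes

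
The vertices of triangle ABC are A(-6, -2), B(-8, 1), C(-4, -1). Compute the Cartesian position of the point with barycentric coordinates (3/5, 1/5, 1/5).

(-6, -6/5)

P = (3/5)·A + (1/5)·B + (1/5)·C.
x-coordinate: (3/5)·(-6) + (1/5)·(-8) + (1/5)·(-4) = -6.
y-coordinate: (3/5)·(-2) + (1/5)·1 + (1/5)·(-1) = -6/5.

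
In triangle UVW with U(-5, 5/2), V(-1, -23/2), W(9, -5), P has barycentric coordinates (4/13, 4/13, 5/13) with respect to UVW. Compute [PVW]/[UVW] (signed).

4/13

The signed ratio [PVW]/[UVW] equals the barycentric coordinate of P at vertex U, which is 4/13.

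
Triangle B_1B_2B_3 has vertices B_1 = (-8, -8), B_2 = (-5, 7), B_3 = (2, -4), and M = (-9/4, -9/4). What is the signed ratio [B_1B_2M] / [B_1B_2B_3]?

[B_1B_2B_3] = ½·((-8)·(7−(-4)) + (-5)·(-4−(-8)) + 2·(-8−7)) = ½·(-88 − 20 − 30) = -69.
[B_1B_2M] = ½·((-8)·(7−(-9/4)) + (-5)·(-9/4−(-8)) + (-9/4)·(-8−7)) = ½·(-74 − 115/4 + 135/4) = -69/2, so the ratio is (-69/2)/(-69) = 1/2.

1/2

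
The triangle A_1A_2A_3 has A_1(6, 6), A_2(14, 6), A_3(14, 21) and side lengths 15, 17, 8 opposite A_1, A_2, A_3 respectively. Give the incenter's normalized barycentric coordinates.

(3/8, 17/40, 1/5)

The incenter has barycentric coordinates proportional to the opposite side lengths: (15 : 17 : 8).
Normalizing by 15+17+8 = 40 gives (3/8, 17/40, 1/5).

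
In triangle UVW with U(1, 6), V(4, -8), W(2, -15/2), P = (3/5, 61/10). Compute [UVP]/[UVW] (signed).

1/5

[UVW] = ½·(1·(-8−(-15/2)) + 4·(-15/2−6) + 2·(6−(-8))) = ½·(-1/2 − 54 + 28) = -53/4.
[UVP] = ½·(1·(-8−(61/10)) + 4·(61/10−6) + (3/5)·(6−(-8))) = ½·(-141/10 + 2/5 + 42/5) = -53/20, so the ratio is (-53/20)/(-53/4) = 1/5.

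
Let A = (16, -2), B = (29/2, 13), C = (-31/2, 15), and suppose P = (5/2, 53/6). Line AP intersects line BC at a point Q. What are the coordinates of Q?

Barycentric coordinates of P with respect to ABC: (1/3, 1/4, 5/12).
On side BC the A-coordinate is zero; dropping P's A-weight 1/3 and renormalizing the remaining 1/4 : 5/12 gives weights 3/8, 5/8 on B, C.
Q = (3/8)·(29/2, 13) + (5/8)·(-31/2, 15) = (-17/4, 57/4).

(-17/4, 57/4)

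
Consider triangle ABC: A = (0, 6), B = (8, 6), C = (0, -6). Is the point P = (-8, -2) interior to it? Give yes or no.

no

Barycentric coordinates of P: (4/3, -1, 2/3).
The three coordinates are positive, negative, positive; a point is interior exactly when all three are positive.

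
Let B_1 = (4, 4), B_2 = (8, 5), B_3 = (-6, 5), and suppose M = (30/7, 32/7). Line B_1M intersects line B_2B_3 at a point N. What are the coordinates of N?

(9/2, 5)

Barycentric coordinates of M with respect to B_1B_2B_3: (3/7, 3/7, 1/7).
On side B_2B_3 the B_1-coordinate is zero; dropping M's B_1-weight 3/7 and renormalizing the remaining 3/7 : 1/7 gives weights 3/4, 1/4 on B_2, B_3.
N = (3/4)·(8, 5) + (1/4)·(-6, 5) = (9/2, 5).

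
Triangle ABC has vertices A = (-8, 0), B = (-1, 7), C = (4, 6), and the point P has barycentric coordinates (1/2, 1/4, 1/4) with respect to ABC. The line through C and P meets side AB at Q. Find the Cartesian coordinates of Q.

(-17/3, 7/3)

Line CP meets AB where the C-coordinate vanishes; zeroing P's C-weight and renormalizing leaves A, B-weights 1/2 : 1/4 → (2/3, 1/3).
So Q = (2/3)·A + (1/3)·B = (-17/3, 7/3).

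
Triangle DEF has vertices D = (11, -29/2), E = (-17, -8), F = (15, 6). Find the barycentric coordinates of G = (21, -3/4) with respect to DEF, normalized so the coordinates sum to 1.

Signed area of the reference triangle: [DEF] = ½·(11·(-8−6) + (-17)·(6−(-29/2)) + 15·(-29/2−(-8))) = ½·(-154 − 697/2 − 195/2) = -300.
[GEF] = ½·(21·(-8−6) + (-17)·(6−(-3/4)) + 15·(-3/4−(-8))) = ½·(-294 − 459/4 + 435/4) = -150, so the D-coordinate is (-150)/(-300) = 1/2.
[DGF] = ½·(11·(-3/4−6) + 21·(6−(-29/2)) + 15·(-29/2−(-3/4))) = ½·(-297/4 + 861/2 − 825/4) = 75, so the E-coordinate is -1/4.
[DEG] = ½·(11·(-8−(-3/4)) + (-17)·(-3/4−(-29/2)) + 21·(-29/2−(-8))) = ½·(-319/4 − 935/4 − 273/2) = -225, so the F-coordinate is 3/4.
Check: 1/2 − 1/4 + 3/4 = 1.

(1/2, -1/4, 3/4)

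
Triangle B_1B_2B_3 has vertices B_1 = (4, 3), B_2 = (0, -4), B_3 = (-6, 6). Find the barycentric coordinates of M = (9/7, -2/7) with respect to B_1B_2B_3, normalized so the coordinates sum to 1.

(3/7, 1/2, 1/14)

Signed area of the reference triangle: [B_1B_2B_3] = ½·(4·(-4−6) + 0·(6−3) + (-6)·(3−(-4))) = ½·(-40 + 0 − 42) = -41.
[MB_2B_3] = ½·((9/7)·(-4−6) + 0·(6−(-2/7)) + (-6)·(-2/7−(-4))) = ½·(-90/7 + 0 − 156/7) = -123/7, so the B_1-coordinate is (-123/7)/(-41) = 3/7.
[B_1MB_3] = ½·(4·(-2/7−6) + (9/7)·(6−3) + (-6)·(3−(-2/7))) = ½·(-176/7 + 27/7 − 138/7) = -41/2, so the B_2-coordinate is 1/2.
[B_1B_2M] = ½·(4·(-4−(-2/7)) + 0·(-2/7−3) + (9/7)·(3−(-4))) = ½·(-104/7 + 0 + 9) = -41/14, so the B_3-coordinate is 1/14.
Check: 3/7 + 1/2 + 1/14 = 1.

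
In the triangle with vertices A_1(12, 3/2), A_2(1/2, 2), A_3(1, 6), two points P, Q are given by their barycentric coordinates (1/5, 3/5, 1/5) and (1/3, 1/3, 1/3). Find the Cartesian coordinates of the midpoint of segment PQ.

(37/10, 44/15)

Barycentric coordinates of the midpoint are the average: (4/15, 7/15, 4/15).
Converting: (4/15)·A_1 + (7/15)·A_2 + (4/15)·A_3 = (37/10, 44/15).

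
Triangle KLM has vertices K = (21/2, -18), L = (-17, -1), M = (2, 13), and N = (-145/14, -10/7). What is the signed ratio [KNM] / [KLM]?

5/7

[KLM] = ½·((21/2)·(-1−13) + (-17)·(13−(-18)) + 2·(-18−(-1))) = ½·(-147 − 527 − 34) = -354.
[KNM] = ½·((21/2)·(-10/7−13) + (-145/14)·(13−(-18)) + 2·(-18−(-10/7))) = ½·(-303/2 − 4495/14 − 232/7) = -1770/7, so the ratio is (-1770/7)/(-354) = 5/7.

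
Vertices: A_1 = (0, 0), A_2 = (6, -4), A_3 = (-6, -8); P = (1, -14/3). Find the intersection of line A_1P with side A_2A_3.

Barycentric coordinates of P with respect to A_1A_2A_3: (1/6, 1/2, 1/3).
On side A_2A_3 the A_1-coordinate is zero; dropping P's A_1-weight 1/6 and renormalizing the remaining 1/2 : 1/3 gives weights 3/5, 2/5 on A_2, A_3.
Q = (3/5)·(6, -4) + (2/5)·(-6, -8) = (6/5, -28/5).

(6/5, -28/5)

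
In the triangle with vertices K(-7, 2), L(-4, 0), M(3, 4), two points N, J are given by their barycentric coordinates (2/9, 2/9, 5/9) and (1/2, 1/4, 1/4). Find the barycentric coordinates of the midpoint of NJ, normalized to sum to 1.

Since both coordinate triples sum to 1, the midpoint's barycentrics are the componentwise average.
(2/9+1/2)/2 = 13/36; similarly 17/72 and 29/72.

(13/36, 17/72, 29/72)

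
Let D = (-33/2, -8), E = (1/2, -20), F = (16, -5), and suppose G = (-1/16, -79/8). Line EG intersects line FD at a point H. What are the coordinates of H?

(-1/4, -13/2)

Barycentric coordinates of G with respect to DEF: (3/8, 1/4, 3/8).
On side FD the E-coordinate is zero; dropping G's E-weight 1/4 and renormalizing the remaining 3/8 : 3/8 gives weights 1/2, 1/2 on F, D.
H = (1/2)·(16, -5) + (1/2)·(-33/2, -8) = (-1/4, -13/2).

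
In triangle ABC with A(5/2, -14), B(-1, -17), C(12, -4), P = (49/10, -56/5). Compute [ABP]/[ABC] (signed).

2/5

[ABC] = ½·((5/2)·(-17−(-4)) + (-1)·(-4−(-14)) + 12·(-14−(-17))) = ½·(-65/2 − 10 + 36) = -13/4.
[ABP] = ½·((5/2)·(-17−(-56/5)) + (-1)·(-56/5−(-14)) + (49/10)·(-14−(-17))) = ½·(-29/2 − 14/5 + 147/10) = -13/10, so the ratio is (-13/10)/(-13/4) = 2/5.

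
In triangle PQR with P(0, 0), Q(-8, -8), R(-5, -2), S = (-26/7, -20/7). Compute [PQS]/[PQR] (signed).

[PQR] = ½·(0·(-8−(-2)) + (-8)·(-2−0) + (-5)·(0−(-8))) = ½·(0 + 16 − 40) = -12.
[PQS] = ½·(0·(-8−(-20/7)) + (-8)·(-20/7−0) + (-26/7)·(0−(-8))) = ½·(0 + 160/7 − 208/7) = -24/7, so the ratio is (-24/7)/(-12) = 2/7.

2/7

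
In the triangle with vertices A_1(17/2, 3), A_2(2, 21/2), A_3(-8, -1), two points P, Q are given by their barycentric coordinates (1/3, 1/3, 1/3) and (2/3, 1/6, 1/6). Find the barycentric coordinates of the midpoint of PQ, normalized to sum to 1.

(1/2, 1/4, 1/4)

Since both coordinate triples sum to 1, the midpoint's barycentrics are the componentwise average.
(1/3+2/3)/2 = 1/2; similarly 1/4 and 1/4.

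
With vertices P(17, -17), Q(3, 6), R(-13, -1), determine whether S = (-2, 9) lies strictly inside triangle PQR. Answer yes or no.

no

Barycentric coordinates of S: (-83/466, 238/233, 73/466).
The three coordinates are negative, positive, positive; a point is interior exactly when all three are positive.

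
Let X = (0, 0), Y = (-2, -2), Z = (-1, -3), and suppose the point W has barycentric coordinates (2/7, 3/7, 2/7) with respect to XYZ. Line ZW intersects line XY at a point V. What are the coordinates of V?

Line ZW meets XY where the Z-coordinate vanishes; zeroing W's Z-weight and renormalizing leaves X, Y-weights 2/7 : 3/7 → (2/5, 3/5).
So V = (2/5)·X + (3/5)·Y = (-6/5, -6/5).

(-6/5, -6/5)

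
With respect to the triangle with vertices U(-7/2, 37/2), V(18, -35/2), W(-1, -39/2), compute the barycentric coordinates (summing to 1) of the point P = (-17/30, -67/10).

(1/3, 1/15, 3/5)

Signed area of the reference triangle: [UVW] = ½·((-7/2)·(-35/2−(-39/2)) + 18·(-39/2−(37/2)) + (-1)·(37/2−(-35/2))) = ½·(-7 − 684 − 36) = -727/2.
[PVW] = ½·((-17/30)·(-35/2−(-39/2)) + 18·(-39/2−(-67/10)) + (-1)·(-67/10−(-35/2))) = ½·(-17/15 − 1152/5 − 54/5) = -727/6, so the U-coordinate is (-727/6)/(-727/2) = 1/3.
[UPW] = ½·((-7/2)·(-67/10−(-39/2)) + (-17/30)·(-39/2−(37/2)) + (-1)·(37/2−(-67/10))) = ½·(-224/5 + 323/15 − 126/5) = -727/30, so the V-coordinate is 1/15.
[UVP] = ½·((-7/2)·(-35/2−(-67/10)) + 18·(-67/10−(37/2)) + (-17/30)·(37/2−(-35/2))) = ½·(189/5 − 2268/5 − 102/5) = -2181/10, so the W-coordinate is 3/5.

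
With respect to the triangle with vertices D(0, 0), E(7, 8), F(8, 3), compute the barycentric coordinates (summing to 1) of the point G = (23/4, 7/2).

(1/4, 1/4, 1/2)

Signed area of the reference triangle: [DEF] = ½·(0·(8−3) + 7·(3−0) + 8·(0−8)) = ½·(0 + 21 − 64) = -43/2.
[GEF] = ½·((23/4)·(8−3) + 7·(3−(7/2)) + 8·(7/2−8)) = ½·(115/4 − 7/2 − 36) = -43/8, so the D-coordinate is (-43/8)/(-43/2) = 1/4.
[DGF] = ½·(0·(7/2−3) + (23/4)·(3−0) + 8·(0−(7/2))) = ½·(0 + 69/4 − 28) = -43/8, so the E-coordinate is 1/4.
[DEG] = ½·(0·(8−(7/2)) + 7·(7/2−0) + (23/4)·(0−8)) = ½·(0 + 49/2 − 46) = -43/4, so the F-coordinate is 1/2.
Check: 1/4 + 1/4 + 1/2 = 1.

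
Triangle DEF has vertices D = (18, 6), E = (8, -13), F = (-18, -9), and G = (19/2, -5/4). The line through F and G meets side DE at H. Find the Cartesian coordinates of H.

Barycentric coordinates of G with respect to DEF: (7/12, 1/4, 1/6).
On side DE the F-coordinate is zero; dropping G's F-weight 1/6 and renormalizing the remaining 7/12 : 1/4 gives weights 7/10, 3/10 on D, E.
H = (7/10)·(18, 6) + (3/10)·(8, -13) = (15, 3/10).

(15, 3/10)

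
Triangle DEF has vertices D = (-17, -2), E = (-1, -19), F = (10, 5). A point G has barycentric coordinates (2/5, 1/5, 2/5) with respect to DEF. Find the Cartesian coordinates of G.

(-3, -13/5)

G = (2/5)·D + (1/5)·E + (2/5)·F.
x-coordinate: (2/5)·(-17) + (1/5)·(-1) + (2/5)·10 = -3.
y-coordinate: (2/5)·(-2) + (1/5)·(-19) + (2/5)·5 = -13/5.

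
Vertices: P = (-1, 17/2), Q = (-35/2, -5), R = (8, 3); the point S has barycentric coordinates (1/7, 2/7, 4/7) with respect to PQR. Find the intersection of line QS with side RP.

(31/5, 41/10)

Line QS meets RP where the Q-coordinate vanishes; zeroing S's Q-weight and renormalizing leaves R, P-weights 4/7 : 1/7 → (4/5, 1/5).
So T = (4/5)·R + (1/5)·P = (31/5, 41/10).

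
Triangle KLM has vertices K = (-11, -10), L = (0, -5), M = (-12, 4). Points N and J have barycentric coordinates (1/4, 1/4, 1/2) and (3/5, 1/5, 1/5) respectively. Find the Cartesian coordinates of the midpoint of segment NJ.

Barycentric coordinates of the midpoint are the average: (17/40, 9/40, 7/20).
Converting: (17/40)·K + (9/40)·L + (7/20)·M = (-71/8, -159/40).

(-71/8, -159/40)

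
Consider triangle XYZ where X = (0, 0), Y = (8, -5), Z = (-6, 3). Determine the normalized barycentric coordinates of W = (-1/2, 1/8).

Signed area of the reference triangle: [XYZ] = ½·(0·(-5−3) + 8·(3−0) + (-6)·(0−(-5))) = ½·(0 + 24 − 30) = -3.
[WYZ] = ½·((-1/2)·(-5−3) + 8·(3−(1/8)) + (-6)·(1/8−(-5))) = ½·(4 + 23 − 123/4) = -15/8, so the X-coordinate is (-15/8)/(-3) = 5/8.
[XWZ] = ½·(0·(1/8−3) + (-1/2)·(3−0) + (-6)·(0−(1/8))) = ½·(0 − 3/2 + 3/4) = -3/8, so the Y-coordinate is 1/8.
[XYW] = ½·(0·(-5−(1/8)) + 8·(1/8−0) + (-1/2)·(0−(-5))) = ½·(0 + 1 − 5/2) = -3/4, so the Z-coordinate is 1/4.

(5/8, 1/8, 1/4)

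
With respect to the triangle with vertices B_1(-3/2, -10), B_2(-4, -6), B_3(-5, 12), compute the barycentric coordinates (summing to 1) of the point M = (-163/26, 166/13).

Signed area of the reference triangle: [B_1B_2B_3] = ½·((-3/2)·(-6−12) + (-4)·(12−(-10)) + (-5)·(-10−(-6))) = ½·(27 − 88 + 20) = -41/2.
[MB_2B_3] = ½·((-163/26)·(-6−12) + (-4)·(12−(166/13)) + (-5)·(166/13−(-6))) = ½·(1467/13 + 40/13 − 1220/13) = 287/26, so the B_1-coordinate is (287/26)/(-41/2) = -7/13.
[B_1MB_3] = ½·((-3/2)·(166/13−12) + (-163/26)·(12−(-10)) + (-5)·(-10−(166/13))) = ½·(-15/13 − 1793/13 + 1480/13) = -164/13, so the B_2-coordinate is 8/13.
[B_1B_2M] = ½·((-3/2)·(-6−(166/13)) + (-4)·(166/13−(-10)) + (-163/26)·(-10−(-6))) = ½·(366/13 − 1184/13 + 326/13) = -246/13, so the B_3-coordinate is 12/13.
Check: -7/13 + 8/13 + 12/13 = 1.

(-7/13, 8/13, 12/13)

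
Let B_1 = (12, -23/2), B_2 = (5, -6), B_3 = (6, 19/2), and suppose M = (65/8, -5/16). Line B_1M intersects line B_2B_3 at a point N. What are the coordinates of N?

Barycentric coordinates of M with respect to B_1B_2B_3: (3/8, 1/8, 1/2).
On side B_2B_3 the B_1-coordinate is zero; dropping M's B_1-weight 3/8 and renormalizing the remaining 1/8 : 1/2 gives weights 1/5, 4/5 on B_2, B_3.
N = (1/5)·(5, -6) + (4/5)·(6, 19/2) = (29/5, 32/5).

(29/5, 32/5)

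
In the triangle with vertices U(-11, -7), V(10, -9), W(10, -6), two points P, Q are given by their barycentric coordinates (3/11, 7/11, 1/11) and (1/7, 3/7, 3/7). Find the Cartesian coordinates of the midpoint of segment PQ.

(62/11, -601/77)

Barycentric coordinates of the midpoint are the average: (16/77, 41/77, 20/77).
Converting: (16/77)·U + (41/77)·V + (20/77)·W = (62/11, -601/77).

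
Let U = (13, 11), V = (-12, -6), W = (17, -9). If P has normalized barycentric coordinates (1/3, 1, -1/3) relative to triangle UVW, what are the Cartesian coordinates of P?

P = (1/3)·U + 1·V + (-1/3)·W.
x-coordinate: (1/3)·13 + 1·(-12) + (-1/3)·17 = -40/3.
y-coordinate: (1/3)·11 + 1·(-6) + (-1/3)·(-9) = 2/3.

(-40/3, 2/3)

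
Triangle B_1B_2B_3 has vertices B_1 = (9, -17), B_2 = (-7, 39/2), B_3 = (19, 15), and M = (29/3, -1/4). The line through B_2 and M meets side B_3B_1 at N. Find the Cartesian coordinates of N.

Barycentric coordinates of M with respect to B_1B_2B_3: (1/2, 1/6, 1/3).
On side B_3B_1 the B_2-coordinate is zero; dropping M's B_2-weight 1/6 and renormalizing the remaining 1/3 : 1/2 gives weights 2/5, 3/5 on B_3, B_1.
N = (2/5)·(19, 15) + (3/5)·(9, -17) = (13, -21/5).

(13, -21/5)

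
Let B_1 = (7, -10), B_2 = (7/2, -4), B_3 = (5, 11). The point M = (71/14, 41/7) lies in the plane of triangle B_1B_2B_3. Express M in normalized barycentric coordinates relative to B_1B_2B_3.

(1/7, 1/7, 5/7)

Signed area of the reference triangle: [B_1B_2B_3] = ½·(7·(-4−11) + (7/2)·(11−(-10)) + 5·(-10−(-4))) = ½·(-105 + 147/2 − 30) = -123/4.
[MB_2B_3] = ½·((71/14)·(-4−11) + (7/2)·(11−(41/7)) + 5·(41/7−(-4))) = ½·(-1065/14 + 18 + 345/7) = -123/28, so the B_1-coordinate is (-123/28)/(-123/4) = 1/7.
[B_1MB_3] = ½·(7·(41/7−11) + (71/14)·(11−(-10)) + 5·(-10−(41/7))) = ½·(-36 + 213/2 − 555/7) = -123/28, so the B_2-coordinate is 1/7.
[B_1B_2M] = ½·(7·(-4−(41/7)) + (7/2)·(41/7−(-10)) + (71/14)·(-10−(-4))) = ½·(-69 + 111/2 − 213/7) = -615/28, so the B_3-coordinate is 5/7.
Check: 1/7 + 1/7 + 5/7 = 1.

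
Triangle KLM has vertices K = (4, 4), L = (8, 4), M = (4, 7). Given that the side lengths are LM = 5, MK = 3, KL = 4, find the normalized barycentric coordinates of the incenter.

(5/12, 1/4, 1/3)

The incenter has barycentric coordinates proportional to the opposite side lengths: (5 : 3 : 4).
Normalizing by 5+3+4 = 12 gives (5/12, 1/4, 1/3).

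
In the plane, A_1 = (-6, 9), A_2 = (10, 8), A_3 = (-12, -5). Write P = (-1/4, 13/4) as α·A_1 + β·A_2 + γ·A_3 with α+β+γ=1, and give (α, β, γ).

Signed area of the reference triangle: [A_1A_2A_3] = ½·((-6)·(8−(-5)) + 10·(-5−9) + (-12)·(9−8)) = ½·(-78 − 140 − 12) = -115.
[PA_2A_3] = ½·((-1/4)·(8−(-5)) + 10·(-5−(13/4)) + (-12)·(13/4−8)) = ½·(-13/4 − 165/2 + 57) = -115/8, so the A_1-coordinate is (-115/8)/(-115) = 1/8.
[A_1PA_3] = ½·((-6)·(13/4−(-5)) + (-1/4)·(-5−9) + (-12)·(9−(13/4))) = ½·(-99/2 + 7/2 − 69) = -115/2, so the A_2-coordinate is 1/2.
[A_1A_2P] = ½·((-6)·(8−(13/4)) + 10·(13/4−9) + (-1/4)·(9−8)) = ½·(-57/2 − 115/2 − 1/4) = -345/8, so the A_3-coordinate is 3/8.
Check: 1/8 + 1/2 + 3/8 = 1.

(1/8, 1/2, 3/8)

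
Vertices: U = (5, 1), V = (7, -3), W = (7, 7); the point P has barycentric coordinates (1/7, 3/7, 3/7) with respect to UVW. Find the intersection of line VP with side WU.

Line VP meets WU where the V-coordinate vanishes; zeroing P's V-weight and renormalizing leaves W, U-weights 3/7 : 1/7 → (3/4, 1/4).
So Q = (3/4)·W + (1/4)·U = (13/2, 11/2).

(13/2, 11/2)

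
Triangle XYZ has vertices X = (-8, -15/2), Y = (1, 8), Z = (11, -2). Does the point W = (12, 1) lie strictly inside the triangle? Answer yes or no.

Barycentric coordinates of W: (-8/49, 103/490, 467/490).
The three coordinates are negative, positive, positive; a point is interior exactly when all three are positive.

no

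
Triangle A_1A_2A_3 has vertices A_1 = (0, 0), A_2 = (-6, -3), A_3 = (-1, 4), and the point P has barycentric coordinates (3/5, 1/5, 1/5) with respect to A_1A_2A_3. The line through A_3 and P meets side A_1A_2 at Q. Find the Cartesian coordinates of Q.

(-3/2, -3/4)

Line A_3P meets A_1A_2 where the A_3-coordinate vanishes; zeroing P's A_3-weight and renormalizing leaves A_1, A_2-weights 3/5 : 1/5 → (3/4, 1/4).
So Q = (3/4)·A_1 + (1/4)·A_2 = (-3/2, -3/4).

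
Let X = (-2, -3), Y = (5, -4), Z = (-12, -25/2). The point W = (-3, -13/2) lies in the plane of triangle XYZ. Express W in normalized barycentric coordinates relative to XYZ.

(1/3, 1/3, 1/3)

Signed area of the reference triangle: [XYZ] = ½·((-2)·(-4−(-25/2)) + 5·(-25/2−(-3)) + (-12)·(-3−(-4))) = ½·(-17 − 95/2 − 12) = -153/4.
[WYZ] = ½·((-3)·(-4−(-25/2)) + 5·(-25/2−(-13/2)) + (-12)·(-13/2−(-4))) = ½·(-51/2 − 30 + 30) = -51/4, so the X-coordinate is (-51/4)/(-153/4) = 1/3.
[XWZ] = ½·((-2)·(-13/2−(-25/2)) + (-3)·(-25/2−(-3)) + (-12)·(-3−(-13/2))) = ½·(-12 + 57/2 − 42) = -51/4, so the Y-coordinate is 1/3.
[XYW] = ½·((-2)·(-4−(-13/2)) + 5·(-13/2−(-3)) + (-3)·(-3−(-4))) = ½·(-5 − 35/2 − 3) = -51/4, so the Z-coordinate is 1/3.
Check: 1/3 + 1/3 + 1/3 = 1.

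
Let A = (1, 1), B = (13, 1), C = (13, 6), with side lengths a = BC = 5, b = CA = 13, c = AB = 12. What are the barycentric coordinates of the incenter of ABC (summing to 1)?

The incenter has barycentric coordinates proportional to the opposite side lengths: (5 : 13 : 12).
Normalizing by 5+13+12 = 30 gives (1/6, 13/30, 2/5).

(1/6, 13/30, 2/5)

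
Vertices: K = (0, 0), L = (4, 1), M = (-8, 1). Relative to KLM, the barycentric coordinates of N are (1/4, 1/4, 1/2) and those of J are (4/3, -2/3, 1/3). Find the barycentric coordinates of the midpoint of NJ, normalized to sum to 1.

(19/24, -5/24, 5/12)

Since both coordinate triples sum to 1, the midpoint's barycentrics are the componentwise average.
(1/4+4/3)/2 = 19/24; similarly -5/24 and 5/12.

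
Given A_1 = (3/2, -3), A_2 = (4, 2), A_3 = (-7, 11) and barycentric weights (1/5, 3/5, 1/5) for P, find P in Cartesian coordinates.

P = (1/5)·A_1 + (3/5)·A_2 + (1/5)·A_3.
x-coordinate: (1/5)·(3/2) + (3/5)·4 + (1/5)·(-7) = 13/10.
y-coordinate: (1/5)·(-3) + (3/5)·2 + (1/5)·11 = 14/5.

(13/10, 14/5)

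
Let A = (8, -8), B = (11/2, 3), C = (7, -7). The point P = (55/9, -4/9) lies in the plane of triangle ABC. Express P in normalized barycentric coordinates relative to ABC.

Signed area of the reference triangle: [ABC] = ½·(8·(3−(-7)) + (11/2)·(-7−(-8)) + 7·(-8−3)) = ½·(80 + 11/2 − 77) = 17/4.
[PBC] = ½·((55/9)·(3−(-7)) + (11/2)·(-7−(-4/9)) + 7·(-4/9−3)) = ½·(550/9 − 649/18 − 217/9) = 17/36, so the A-coordinate is (17/36)/(17/4) = 1/9.
[APC] = ½·(8·(-4/9−(-7)) + (55/9)·(-7−(-8)) + 7·(-8−(-4/9))) = ½·(472/9 + 55/9 − 476/9) = 17/6, so the B-coordinate is 2/3.
[ABP] = ½·(8·(3−(-4/9)) + (11/2)·(-4/9−(-8)) + (55/9)·(-8−3)) = ½·(248/9 + 374/9 − 605/9) = 17/18, so the C-coordinate is 2/9.
Check: 1/9 + 2/3 + 2/9 = 1.

(1/9, 2/3, 2/9)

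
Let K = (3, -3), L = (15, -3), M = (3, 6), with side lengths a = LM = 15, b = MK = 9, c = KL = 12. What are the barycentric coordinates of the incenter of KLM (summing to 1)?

The incenter has barycentric coordinates proportional to the opposite side lengths: (15 : 9 : 12).
Normalizing by 15+9+12 = 36 gives (5/12, 1/4, 1/3).

(5/12, 1/4, 1/3)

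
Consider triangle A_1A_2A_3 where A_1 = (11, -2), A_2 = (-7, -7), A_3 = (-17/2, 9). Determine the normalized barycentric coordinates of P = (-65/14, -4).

(1/7, 5/7, 1/7)

Signed area of the reference triangle: [A_1A_2A_3] = ½·(11·(-7−9) + (-7)·(9−(-2)) + (-17/2)·(-2−(-7))) = ½·(-176 − 77 − 85/2) = -591/4.
[PA_2A_3] = ½·((-65/14)·(-7−9) + (-7)·(9−(-4)) + (-17/2)·(-4−(-7))) = ½·(520/7 − 91 − 51/2) = -591/28, so the A_1-coordinate is (-591/28)/(-591/4) = 1/7.
[A_1PA_3] = ½·(11·(-4−9) + (-65/14)·(9−(-2)) + (-17/2)·(-2−(-4))) = ½·(-143 − 715/14 − 17) = -2955/28, so the A_2-coordinate is 5/7.
[A_1A_2P] = ½·(11·(-7−(-4)) + (-7)·(-4−(-2)) + (-65/14)·(-2−(-7))) = ½·(-33 + 14 − 325/14) = -591/28, so the A_3-coordinate is 1/7.
Check: 1/7 + 5/7 + 1/7 = 1.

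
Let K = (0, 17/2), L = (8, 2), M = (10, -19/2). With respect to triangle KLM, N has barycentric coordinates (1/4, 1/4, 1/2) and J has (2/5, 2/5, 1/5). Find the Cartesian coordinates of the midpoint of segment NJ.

(61/10, 7/80)

Barycentric coordinates of the midpoint are the average: (13/40, 13/40, 7/20).
Converting: (13/40)·K + (13/40)·L + (7/20)·M = (61/10, 7/80).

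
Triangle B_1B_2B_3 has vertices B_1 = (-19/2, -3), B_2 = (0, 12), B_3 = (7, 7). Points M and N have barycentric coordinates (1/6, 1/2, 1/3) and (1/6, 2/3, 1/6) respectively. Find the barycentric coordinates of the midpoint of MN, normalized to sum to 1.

(1/6, 7/12, 1/4)

Since both coordinate triples sum to 1, the midpoint's barycentrics are the componentwise average.
(1/6+1/6)/2 = 1/6; similarly 7/12 and 1/4.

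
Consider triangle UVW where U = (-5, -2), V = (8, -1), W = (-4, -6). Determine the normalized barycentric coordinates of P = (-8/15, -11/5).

Signed area of the reference triangle: [UVW] = ½·((-5)·(-1−(-6)) + 8·(-6−(-2)) + (-4)·(-2−(-1))) = ½·(-25 − 32 + 4) = -53/2.
[PVW] = ½·((-8/15)·(-1−(-6)) + 8·(-6−(-11/5)) + (-4)·(-11/5−(-1))) = ½·(-8/3 − 152/5 + 24/5) = -212/15, so the U-coordinate is (-212/15)/(-53/2) = 8/15.
[UPW] = ½·((-5)·(-11/5−(-6)) + (-8/15)·(-6−(-2)) + (-4)·(-2−(-11/5))) = ½·(-19 + 32/15 − 4/5) = -53/6, so the V-coordinate is 1/3.
[UVP] = ½·((-5)·(-1−(-11/5)) + 8·(-11/5−(-2)) + (-8/15)·(-2−(-1))) = ½·(-6 − 8/5 + 8/15) = -53/15, so the W-coordinate is 2/15.

(8/15, 1/3, 2/15)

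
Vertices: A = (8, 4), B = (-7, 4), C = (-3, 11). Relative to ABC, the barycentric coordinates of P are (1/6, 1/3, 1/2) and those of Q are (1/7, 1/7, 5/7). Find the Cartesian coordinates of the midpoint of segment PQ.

Barycentric coordinates of the midpoint are the average: (13/84, 5/21, 17/28).
Converting: (13/84)·A + (5/21)·B + (17/28)·C = (-9/4, 33/4).

(-9/4, 33/4)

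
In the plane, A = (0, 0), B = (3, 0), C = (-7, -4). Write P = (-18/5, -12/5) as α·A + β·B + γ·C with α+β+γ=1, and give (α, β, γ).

Signed area of the reference triangle: [ABC] = ½·(0·(0−(-4)) + 3·(-4−0) + (-7)·(0−0)) = ½·(0 − 12 + 0) = -6.
[PBC] = ½·((-18/5)·(0−(-4)) + 3·(-4−(-12/5)) + (-7)·(-12/5−0)) = ½·(-72/5 − 24/5 + 84/5) = -6/5, so the A-coordinate is (-6/5)/(-6) = 1/5.
[APC] = ½·(0·(-12/5−(-4)) + (-18/5)·(-4−0) + (-7)·(0−(-12/5))) = ½·(0 + 72/5 − 84/5) = -6/5, so the B-coordinate is 1/5.
[ABP] = ½·(0·(0−(-12/5)) + 3·(-12/5−0) + (-18/5)·(0−0)) = ½·(0 − 36/5 + 0) = -18/5, so the C-coordinate is 3/5.

(1/5, 1/5, 3/5)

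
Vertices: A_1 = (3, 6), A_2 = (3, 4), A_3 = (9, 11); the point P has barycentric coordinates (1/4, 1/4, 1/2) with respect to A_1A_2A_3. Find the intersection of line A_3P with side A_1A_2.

(3, 5)

Line A_3P meets A_1A_2 where the A_3-coordinate vanishes; zeroing P's A_3-weight and renormalizing leaves A_1, A_2-weights 1/4 : 1/4 → (1/2, 1/2).
So Q = (1/2)·A_1 + (1/2)·A_2 = (3, 5).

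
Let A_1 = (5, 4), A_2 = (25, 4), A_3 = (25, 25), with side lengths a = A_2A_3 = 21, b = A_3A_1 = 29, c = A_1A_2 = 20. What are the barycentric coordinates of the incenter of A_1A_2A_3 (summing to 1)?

(3/10, 29/70, 2/7)

The incenter has barycentric coordinates proportional to the opposite side lengths: (21 : 29 : 20).
Normalizing by 21+29+20 = 70 gives (3/10, 29/70, 2/7).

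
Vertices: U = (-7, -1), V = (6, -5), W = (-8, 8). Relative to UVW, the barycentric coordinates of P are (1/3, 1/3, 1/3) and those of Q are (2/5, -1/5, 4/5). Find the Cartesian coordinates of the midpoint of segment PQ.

Barycentric coordinates of the midpoint are the average: (11/30, 1/15, 17/30).
Converting: (11/30)·U + (1/15)·V + (17/30)·W = (-67/10, 23/6).

(-67/10, 23/6)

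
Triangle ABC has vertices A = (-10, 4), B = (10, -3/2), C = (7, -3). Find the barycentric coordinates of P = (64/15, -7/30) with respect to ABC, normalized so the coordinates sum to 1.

Signed area of the reference triangle: [ABC] = ½·((-10)·(-3/2−(-3)) + 10·(-3−4) + 7·(4−(-3/2))) = ½·(-15 − 70 + 77/2) = -93/4.
[PBC] = ½·((64/15)·(-3/2−(-3)) + 10·(-3−(-7/30)) + 7·(-7/30−(-3/2))) = ½·(32/5 − 83/3 + 133/15) = -31/5, so the A-coordinate is (-31/5)/(-93/4) = 4/15.
[APC] = ½·((-10)·(-7/30−(-3)) + (64/15)·(-3−4) + 7·(4−(-7/30))) = ½·(-83/3 − 448/15 + 889/30) = -279/20, so the B-coordinate is 3/5.
[ABP] = ½·((-10)·(-3/2−(-7/30)) + 10·(-7/30−4) + (64/15)·(4−(-3/2))) = ½·(38/3 − 127/3 + 352/15) = -31/10, so the C-coordinate is 2/15.
Check: 4/15 + 3/5 + 2/15 = 1.

(4/15, 3/5, 2/15)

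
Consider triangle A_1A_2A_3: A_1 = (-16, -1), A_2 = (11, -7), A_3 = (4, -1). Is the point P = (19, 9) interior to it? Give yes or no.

no

Barycentric coordinates of P: (-4/3, -5/3, 4).
The three coordinates are negative, negative, positive; a point is interior exactly when all three are positive.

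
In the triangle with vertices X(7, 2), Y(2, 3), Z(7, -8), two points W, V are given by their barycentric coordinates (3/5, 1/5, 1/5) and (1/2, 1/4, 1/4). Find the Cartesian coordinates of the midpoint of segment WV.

Barycentric coordinates of the midpoint are the average: (11/20, 9/40, 9/40).
Converting: (11/20)·X + (9/40)·Y + (9/40)·Z = (47/8, -1/40).

(47/8, -1/40)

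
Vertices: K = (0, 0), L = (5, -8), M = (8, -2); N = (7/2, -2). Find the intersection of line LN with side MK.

Barycentric coordinates of N with respect to KLM: (1/2, 1/6, 1/3).
On side MK the L-coordinate is zero; dropping N's L-weight 1/6 and renormalizing the remaining 1/3 : 1/2 gives weights 2/5, 3/5 on M, K.
J = (2/5)·(8, -2) + (3/5)·(0, 0) = (16/5, -4/5).

(16/5, -4/5)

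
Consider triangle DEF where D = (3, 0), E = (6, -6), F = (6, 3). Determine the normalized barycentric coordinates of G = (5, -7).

Signed area of the reference triangle: [DEF] = ½·(3·(-6−3) + 6·(3−0) + 6·(0−(-6))) = ½·(-27 + 18 + 36) = 27/2.
[GEF] = ½·(5·(-6−3) + 6·(3−(-7)) + 6·(-7−(-6))) = ½·(-45 + 60 − 6) = 9/2, so the D-coordinate is (9/2)/(27/2) = 1/3.
[DGF] = ½·(3·(-7−3) + 5·(3−0) + 6·(0−(-7))) = ½·(-30 + 15 + 42) = 27/2, so the E-coordinate is 1.
[DEG] = ½·(3·(-6−(-7)) + 6·(-7−0) + 5·(0−(-6))) = ½·(3 − 42 + 30) = -9/2, so the F-coordinate is -1/3.
Check: 1/3 + 1 − 1/3 = 1.

(1/3, 1, -1/3)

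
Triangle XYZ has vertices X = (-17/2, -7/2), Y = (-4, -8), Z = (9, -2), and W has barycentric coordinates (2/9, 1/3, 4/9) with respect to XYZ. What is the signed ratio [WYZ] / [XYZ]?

The signed ratio [WYZ]/[XYZ] equals the barycentric coordinate of W at vertex X, which is 2/9.

2/9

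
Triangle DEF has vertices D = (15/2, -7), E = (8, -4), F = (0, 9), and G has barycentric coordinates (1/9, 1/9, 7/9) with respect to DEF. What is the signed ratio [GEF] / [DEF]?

The signed ratio [GEF]/[DEF] equals the barycentric coordinate of G at vertex D, which is 1/9.

1/9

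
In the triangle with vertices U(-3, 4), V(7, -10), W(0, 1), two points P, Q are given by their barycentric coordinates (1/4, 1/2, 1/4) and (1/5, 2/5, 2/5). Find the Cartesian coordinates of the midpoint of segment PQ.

(99/40, -131/40)

Barycentric coordinates of the midpoint are the average: (9/40, 9/20, 13/40).
Converting: (9/40)·U + (9/20)·V + (13/40)·W = (99/40, -131/40).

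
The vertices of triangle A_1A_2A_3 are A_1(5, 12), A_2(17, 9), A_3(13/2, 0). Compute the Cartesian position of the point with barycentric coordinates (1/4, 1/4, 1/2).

(35/4, 21/4)

P = (1/4)·A_1 + (1/4)·A_2 + (1/2)·A_3.
x-coordinate: (1/4)·5 + (1/4)·17 + (1/2)·(13/2) = 35/4.
y-coordinate: (1/4)·12 + (1/4)·9 + (1/2)·0 = 21/4.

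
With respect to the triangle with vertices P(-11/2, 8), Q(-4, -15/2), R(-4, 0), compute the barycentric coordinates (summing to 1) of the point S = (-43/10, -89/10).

(1/5, 7/5, -3/5)

Signed area of the reference triangle: [PQR] = ½·((-11/2)·(-15/2−0) + (-4)·(0−8) + (-4)·(8−(-15/2))) = ½·(165/4 + 32 − 62) = 45/8.
[SQR] = ½·((-43/10)·(-15/2−0) + (-4)·(0−(-89/10)) + (-4)·(-89/10−(-15/2))) = ½·(129/4 − 178/5 + 28/5) = 9/8, so the P-coordinate is (9/8)/(45/8) = 1/5.
[PSR] = ½·((-11/2)·(-89/10−0) + (-43/10)·(0−8) + (-4)·(8−(-89/10))) = ½·(979/20 + 172/5 − 338/5) = 63/8, so the Q-coordinate is 7/5.
[PQS] = ½·((-11/2)·(-15/2−(-89/10)) + (-4)·(-89/10−8) + (-43/10)·(8−(-15/2))) = ½·(-77/10 + 338/5 − 1333/20) = -27/8, so the R-coordinate is -3/5.
Check: 1/5 + 7/5 − 3/5 = 1.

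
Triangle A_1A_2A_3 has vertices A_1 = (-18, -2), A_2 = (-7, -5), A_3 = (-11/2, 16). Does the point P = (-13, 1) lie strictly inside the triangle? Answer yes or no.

yes

Barycentric coordinates of P: (90/157, 35/157, 32/157).
The three coordinates are positive, positive, positive; a point is interior exactly when all three are positive.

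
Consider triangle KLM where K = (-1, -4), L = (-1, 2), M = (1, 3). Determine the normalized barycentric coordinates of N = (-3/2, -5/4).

Signed area of the reference triangle: [KLM] = ½·((-1)·(2−3) + (-1)·(3−(-4)) + 1·(-4−2)) = ½·(1 − 7 − 6) = -6.
[NLM] = ½·((-3/2)·(2−3) + (-1)·(3−(-5/4)) + 1·(-5/4−2)) = ½·(3/2 − 17/4 − 13/4) = -3, so the K-coordinate is (-3)/(-6) = 1/2.
[KNM] = ½·((-1)·(-5/4−3) + (-3/2)·(3−(-4)) + 1·(-4−(-5/4))) = ½·(17/4 − 21/2 − 11/4) = -9/2, so the L-coordinate is 3/4.
[KLN] = ½·((-1)·(2−(-5/4)) + (-1)·(-5/4−(-4)) + (-3/2)·(-4−2)) = ½·(-13/4 − 11/4 + 9) = 3/2, so the M-coordinate is -1/4.
Check: 1/2 + 3/4 − 1/4 = 1.

(1/2, 3/4, -1/4)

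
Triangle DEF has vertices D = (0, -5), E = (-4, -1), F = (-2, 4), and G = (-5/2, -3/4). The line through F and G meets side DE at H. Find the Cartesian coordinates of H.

Barycentric coordinates of G with respect to DEF: (1/4, 1/2, 1/4).
On side DE the F-coordinate is zero; dropping G's F-weight 1/4 and renormalizing the remaining 1/4 : 1/2 gives weights 1/3, 2/3 on D, E.
H = (1/3)·(0, -5) + (2/3)·(-4, -1) = (-8/3, -7/3).

(-8/3, -7/3)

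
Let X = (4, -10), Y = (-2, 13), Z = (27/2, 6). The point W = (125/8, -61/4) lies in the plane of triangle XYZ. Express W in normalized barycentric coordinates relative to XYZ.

(1, -3/4, 3/4)

Signed area of the reference triangle: [XYZ] = ½·(4·(13−6) + (-2)·(6−(-10)) + (27/2)·(-10−13)) = ½·(28 − 32 − 621/2) = -629/4.
[WYZ] = ½·((125/8)·(13−6) + (-2)·(6−(-61/4)) + (27/2)·(-61/4−13)) = ½·(875/8 − 85/2 − 3051/8) = -629/4, so the X-coordinate is (-629/4)/(-629/4) = 1.
[XWZ] = ½·(4·(-61/4−6) + (125/8)·(6−(-10)) + (27/2)·(-10−(-61/4))) = ½·(-85 + 250 + 567/8) = 1887/16, so the Y-coordinate is -3/4.
[XYW] = ½·(4·(13−(-61/4)) + (-2)·(-61/4−(-10)) + (125/8)·(-10−13)) = ½·(113 + 21/2 − 2875/8) = -1887/16, so the Z-coordinate is 3/4.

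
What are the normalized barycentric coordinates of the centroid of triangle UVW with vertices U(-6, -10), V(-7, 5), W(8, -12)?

The centroid is the average of the vertices, so each weight is 1/3.

(1/3, 1/3, 1/3)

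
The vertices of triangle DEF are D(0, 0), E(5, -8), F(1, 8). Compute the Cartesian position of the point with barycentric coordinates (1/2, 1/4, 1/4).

(3/2, 0)

G = (1/2)·D + (1/4)·E + (1/4)·F.
x-coordinate: (1/2)·0 + (1/4)·5 + (1/4)·1 = 3/2.
y-coordinate: (1/2)·0 + (1/4)·(-8) + (1/4)·8 = 0.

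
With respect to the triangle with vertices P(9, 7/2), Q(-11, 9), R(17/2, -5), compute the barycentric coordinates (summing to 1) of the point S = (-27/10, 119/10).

(1, 3/5, -3/5)

Signed area of the reference triangle: [PQR] = ½·(9·(9−(-5)) + (-11)·(-5−(7/2)) + (17/2)·(7/2−9)) = ½·(126 + 187/2 − 187/4) = 691/8.
[SQR] = ½·((-27/10)·(9−(-5)) + (-11)·(-5−(119/10)) + (17/2)·(119/10−9)) = ½·(-189/5 + 1859/10 + 493/20) = 691/8, so the P-coordinate is (691/8)/(691/8) = 1.
[PSR] = ½·(9·(119/10−(-5)) + (-27/10)·(-5−(7/2)) + (17/2)·(7/2−(119/10))) = ½·(1521/10 + 459/20 − 357/5) = 2073/40, so the Q-coordinate is 3/5.
[PQS] = ½·(9·(9−(119/10)) + (-11)·(119/10−(7/2)) + (-27/10)·(7/2−9)) = ½·(-261/10 − 462/5 + 297/20) = -2073/40, so the R-coordinate is -3/5.
Check: 1 + 3/5 − 3/5 = 1.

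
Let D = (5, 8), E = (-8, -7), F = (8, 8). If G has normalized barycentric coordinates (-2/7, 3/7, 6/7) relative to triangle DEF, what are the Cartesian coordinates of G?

G = (-2/7)·D + (3/7)·E + (6/7)·F.
x-coordinate: (-2/7)·5 + (3/7)·(-8) + (6/7)·8 = 2.
y-coordinate: (-2/7)·8 + (3/7)·(-7) + (6/7)·8 = 11/7.

(2, 11/7)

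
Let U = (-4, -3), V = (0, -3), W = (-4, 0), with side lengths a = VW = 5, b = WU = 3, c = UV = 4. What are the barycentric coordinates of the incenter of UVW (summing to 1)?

The incenter has barycentric coordinates proportional to the opposite side lengths: (5 : 3 : 4).
Normalizing by 5+3+4 = 12 gives (5/12, 1/4, 1/3).

(5/12, 1/4, 1/3)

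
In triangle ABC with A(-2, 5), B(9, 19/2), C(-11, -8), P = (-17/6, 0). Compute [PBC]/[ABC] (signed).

1/6

[ABC] = ½·((-2)·(19/2−(-8)) + 9·(-8−5) + (-11)·(5−(19/2))) = ½·(-35 − 117 + 99/2) = -205/4.
[PBC] = ½·((-17/6)·(19/2−(-8)) + 9·(-8−0) + (-11)·(0−(19/2))) = ½·(-595/12 − 72 + 209/2) = -205/24, so the ratio is (-205/24)/(-205/4) = 1/6.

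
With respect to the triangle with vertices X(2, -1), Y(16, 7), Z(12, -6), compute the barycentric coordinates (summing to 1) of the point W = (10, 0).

Signed area of the reference triangle: [XYZ] = ½·(2·(7−(-6)) + 16·(-6−(-1)) + 12·(-1−7)) = ½·(26 − 80 − 96) = -75.
[WYZ] = ½·(10·(7−(-6)) + 16·(-6−0) + 12·(0−7)) = ½·(130 − 96 − 84) = -25, so the X-coordinate is (-25)/(-75) = 1/3.
[XWZ] = ½·(2·(0−(-6)) + 10·(-6−(-1)) + 12·(-1−0)) = ½·(12 − 50 − 12) = -25, so the Y-coordinate is 1/3.
[XYW] = ½·(2·(7−0) + 16·(0−(-1)) + 10·(-1−7)) = ½·(14 + 16 − 80) = -25, so the Z-coordinate is 1/3.
Check: 1/3 + 1/3 + 1/3 = 1.

(1/3, 1/3, 1/3)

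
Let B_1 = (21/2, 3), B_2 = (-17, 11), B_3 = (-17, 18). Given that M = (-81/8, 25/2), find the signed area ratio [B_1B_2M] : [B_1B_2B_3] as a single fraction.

1/2

[B_1B_2B_3] = ½·((21/2)·(11−18) + (-17)·(18−3) + (-17)·(3−11)) = ½·(-147/2 − 255 + 136) = -385/4.
[B_1B_2M] = ½·((21/2)·(11−(25/2)) + (-17)·(25/2−3) + (-81/8)·(3−11)) = ½·(-63/4 − 323/2 + 81) = -385/8, so the ratio is (-385/8)/(-385/4) = 1/2.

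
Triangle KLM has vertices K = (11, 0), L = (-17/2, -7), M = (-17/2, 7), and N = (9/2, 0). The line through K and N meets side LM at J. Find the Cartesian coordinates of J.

(-17/2, 0)

Barycentric coordinates of N with respect to KLM: (2/3, 1/6, 1/6).
On side LM the K-coordinate is zero; dropping N's K-weight 2/3 and renormalizing the remaining 1/6 : 1/6 gives weights 1/2, 1/2 on L, M.
J = (1/2)·(-17/2, -7) + (1/2)·(-17/2, 7) = (-17/2, 0).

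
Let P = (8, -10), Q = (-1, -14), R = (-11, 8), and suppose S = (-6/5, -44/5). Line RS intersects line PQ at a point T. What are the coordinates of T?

Barycentric coordinates of S with respect to PQR: (1/5, 3/5, 1/5).
On side PQ the R-coordinate is zero; dropping S's R-weight 1/5 and renormalizing the remaining 1/5 : 3/5 gives weights 1/4, 3/4 on P, Q.
T = (1/4)·(8, -10) + (3/4)·(-1, -14) = (5/4, -13).

(5/4, -13)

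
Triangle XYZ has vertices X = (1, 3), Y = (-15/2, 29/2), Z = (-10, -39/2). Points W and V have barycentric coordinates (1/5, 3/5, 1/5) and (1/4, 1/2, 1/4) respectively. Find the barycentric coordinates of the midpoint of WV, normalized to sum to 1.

(9/40, 11/20, 9/40)

Since both coordinate triples sum to 1, the midpoint's barycentrics are the componentwise average.
(1/5+1/4)/2 = 9/40; similarly 11/20 and 9/40.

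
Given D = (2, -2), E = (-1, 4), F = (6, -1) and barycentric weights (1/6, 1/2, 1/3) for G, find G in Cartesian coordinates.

(11/6, 4/3)

G = (1/6)·D + (1/2)·E + (1/3)·F.
x-coordinate: (1/6)·2 + (1/2)·(-1) + (1/3)·6 = 11/6.
y-coordinate: (1/6)·(-2) + (1/2)·4 + (1/3)·(-1) = 4/3.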